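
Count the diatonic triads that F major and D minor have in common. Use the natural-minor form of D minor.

Diatonic triads of F major: F major (I), G minor (ii), A minor (iii), Bb major (IV), C major (V), D minor (vi), E diminished (vii°).
Diatonic triads of D minor (natural minor): D minor (i), E diminished (ii°), F major (III), G minor (iv), A minor (v), Bb major (VI), C major (VII).
Matching root and quality in both lists: F major, G minor, A minor, Bb major, C major, D minor, E diminished.
That gives 7 common triads.

7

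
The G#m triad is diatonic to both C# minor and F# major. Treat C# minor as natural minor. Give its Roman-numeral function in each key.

v in C# minor; ii in F# major

The scale of C# minor (natural minor) is C# D# E F# G# A B; G# is degree 5, and the triad built there (G#-B-D#) is minor, so it is v.
The scale of F# major is F# G# A# B C# D# E#; G# is degree 2, and the triad built there (G#-B-D#) is minor, so it is ii.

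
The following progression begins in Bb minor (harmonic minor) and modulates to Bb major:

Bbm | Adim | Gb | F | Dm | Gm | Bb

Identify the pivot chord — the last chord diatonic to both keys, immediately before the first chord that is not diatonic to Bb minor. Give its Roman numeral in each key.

F — V in Bb minor, V in Bb major

Chords diatonic to Bb minor: Bbm, Cdim, Dbaug, Ebm, F, Gb, Adim.
Reading the progression, the first chord not in that set is Dm, so the modulation leaves Bb minor there.
The chord immediately before Dm is F, which is diatonic to both keys: V in Bb minor and V in Bb major.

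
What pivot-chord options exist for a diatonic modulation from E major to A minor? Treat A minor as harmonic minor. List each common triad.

E

Triads in E major: E (I), F#m (ii), G#m (iii), A (IV), B (V), C#m (vi), D#dim (vii°).
Triads in A minor (harmonic minor): Am (i), Bdim (ii°), Caug (III+), Dm (iv), E (V), F (VI), G#dim (vii°).
Shared triads with their functions: E (I in E major, V in A minor).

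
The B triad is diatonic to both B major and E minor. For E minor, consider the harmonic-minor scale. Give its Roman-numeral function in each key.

I in B major; V in E minor

The scale of B major is B C♯ D♯ E F♯ G♯ A♯; B is degree 1, and the triad built there (B-D♯-F♯) is major, so it is I.
The scale of E minor (harmonic minor) is E F♯ G A B C D♯; B is degree 5, and the triad built there (B-D♯-F♯) is major, so it is V.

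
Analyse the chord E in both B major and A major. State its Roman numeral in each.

IV in B major; V in A major

The scale of B major is B C# D# E F# G# A#; E is degree 4, and the triad built there (E-G#-B) is major, so it is IV.
The scale of A major is A B C# D E F# G#; E is degree 5, and the triad built there (E-G#-B) is major, so it is V.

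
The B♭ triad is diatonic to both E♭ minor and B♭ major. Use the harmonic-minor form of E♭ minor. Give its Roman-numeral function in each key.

The scale of E♭ minor (harmonic minor) is E♭ F G♭ A♭ B♭ C♭ D; B♭ is degree 5, and the triad built there (B♭-D-F) is major, so it is V.
The scale of B♭ major is B♭ C D E♭ F G A; B♭ is degree 1, and the triad built there (B♭-D-F) is major, so it is I.

V in E♭ minor; I in B♭ major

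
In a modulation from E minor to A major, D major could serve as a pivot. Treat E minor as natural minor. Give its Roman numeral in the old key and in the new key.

The scale of E minor (natural minor) is E F# G A B C D; D is degree 7, and the triad built there (D-F#-A) is major, so it is VII.
The scale of A major is A B C# D E F# G#; D is degree 4, and the triad built there (D-F#-A) is major, so it is IV.

VII in E minor; IV in A major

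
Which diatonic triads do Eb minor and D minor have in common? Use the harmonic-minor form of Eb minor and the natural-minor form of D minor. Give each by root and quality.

Triads in Eb minor (harmonic minor): Ebm (i), Fdim (ii°), Gbaug (III+), Abm (iv), Bb (V), Cb (VI), Ddim (vii°).
Triads in D minor (natural minor): Dm (i), Edim (ii°), F (III), Gm (iv), Am (v), Bb (VI), C (VII).
Shared triads with their functions: Bb (V in Eb minor, VI in D minor).

Bb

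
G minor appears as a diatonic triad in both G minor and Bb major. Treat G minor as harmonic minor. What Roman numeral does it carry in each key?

i in G minor; vi in Bb major

The scale of G minor (harmonic minor) is G A Bb C D Eb F#; G is degree 1, and the triad built there (G-Bb-D) is minor, so it is i.
The scale of Bb major is Bb C D Eb F G A; G is degree 6, and the triad built there (G-Bb-D) is minor, so it is vi.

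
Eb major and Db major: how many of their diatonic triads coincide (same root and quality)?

2

Diatonic triads of Eb major: Eb (I), Fm (ii), Gm (iii), Ab (IV), Bb (V), Cm (vi), Ddim (vii°).
Diatonic triads of Db major: Db (I), Ebm (ii), Fm (iii), Gb (IV), Ab (V), Bbm (vi), Cdim (vii°).
Matching root and quality in both lists: Fm, Ab.
That gives 2 common triads.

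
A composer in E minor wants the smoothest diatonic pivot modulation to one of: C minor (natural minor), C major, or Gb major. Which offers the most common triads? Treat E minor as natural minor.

C major

Triads of E minor (natural minor): E minor (i), F# diminished (ii°), G major (III), A minor (iv), B minor (v), C major (VI), D major (VII).
C minor (natural minor) shares 0: none.
C major shares 4: Em, G, Am, C.
Gb major shares 0: none.
The most common triads (4) are shared with C major.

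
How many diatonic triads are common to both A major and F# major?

Diatonic triads of A major: A (I), Bm (ii), C#m (iii), D (IV), E (V), F#m (vi), G#dim (vii°).
Diatonic triads of F# major: F# (I), G#m (ii), A#m (iii), B (IV), C# (V), D#m (vi), E#dim (vii°).
No triad has the same root and quality in both keys.

0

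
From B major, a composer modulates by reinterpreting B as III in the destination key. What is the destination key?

G# minor

The numeral III denotes a major triad on scale degree 3. With B on degree 3, the tonic of the new key is G#.
Degree 3 carries a major triad in natural-minor keys, so the destination is G# minor.
Check: the diatonic triads of G# minor (natural minor) are G#m (i), A#dim (ii°), B (III), C#m (iv), D#m (v), E (VI), F# (VII) — B is indeed III.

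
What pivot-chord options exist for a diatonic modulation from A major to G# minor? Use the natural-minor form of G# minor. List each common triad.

Triads in A major: A (I), Bm (ii), C#m (iii), D (IV), E (V), F#m (vi), G#dim (vii°).
Triads in G# minor (natural minor): G#m (i), A#dim (ii°), B (III), C#m (iv), D#m (v), E (VI), F# (VII).
Shared triads with their functions: C#m (iii in A major, iv in G# minor); E (V in A major, VI in G# minor).

C#m, E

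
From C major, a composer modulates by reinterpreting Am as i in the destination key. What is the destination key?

A minor

The numeral i denotes a minor triad on scale degree 1. With A on degree 1, the tonic of the new key is A.
Degree 1 carries a minor triad in minor keys, so the destination is A minor.
Check: the diatonic triads of A minor (natural minor) are Am (i), Bdim (ii°), C (III), Dm (iv), Em (v), F (VI), G (VII) — Am is indeed i.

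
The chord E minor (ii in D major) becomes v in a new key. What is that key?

The numeral v denotes a minor triad on scale degree 5. With E on degree 5, the tonic of the new key is A.
Degree 5 carries a minor triad in natural-minor keys, so the destination is A minor.
Check: the diatonic triads of A minor (natural minor) are Am (i), Bdim (ii°), C (III), Dm (iv), Em (v), F (VI), G (VII) — E minor is indeed v.

A minor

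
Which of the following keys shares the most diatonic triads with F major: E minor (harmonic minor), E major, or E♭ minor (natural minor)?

Triads of F major: F (I), Gm (ii), Am (iii), B♭ (IV), C (V), Dm (vi), Edim (vii°).
E minor (harmonic minor) shares 2: Am, C.
E major shares 0: none.
E♭ minor (natural minor) shares 0: none.
The most common triads (2) are shared with E minor.

E minor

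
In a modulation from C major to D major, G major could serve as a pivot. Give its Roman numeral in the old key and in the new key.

The scale of C major is C D E F G A B; G is degree 5, and the triad built there (G-B-D) is major, so it is V.
The scale of D major is D E F# G A B C#; G is degree 4, and the triad built there (G-B-D) is major, so it is IV.

V in C major; IV in D major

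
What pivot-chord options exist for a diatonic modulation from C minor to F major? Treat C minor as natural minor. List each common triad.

Triads in C minor (natural minor): Cm (i), Ddim (ii°), E♭ (III), Fm (iv), Gm (v), A♭ (VI), B♭ (VII).
Triads in F major: F (I), Gm (ii), Am (iii), B♭ (IV), C (V), Dm (vi), Edim (vii°).
Shared triads with their functions: Gm (v in C minor, ii in F major); B♭ (VII in C minor, IV in F major).

Gm, B♭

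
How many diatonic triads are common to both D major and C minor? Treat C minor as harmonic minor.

Diatonic triads of D major: D (I), Em (ii), F#m (iii), G (IV), A (V), Bm (vi), C#dim (vii°).
Diatonic triads of C minor (harmonic minor): Cm (i), Ddim (ii°), Ebaug (III+), Fm (iv), G (V), Ab (VI), Bdim (vii°).
Matching root and quality in both lists: G.
That gives 1 common triad.

1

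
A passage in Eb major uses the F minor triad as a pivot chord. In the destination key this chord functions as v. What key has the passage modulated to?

The numeral v denotes a minor triad on scale degree 5. With F on degree 5, the tonic of the new key is Bb.
Degree 5 carries a minor triad in natural-minor keys, so the destination is Bb minor.
Check: the diatonic triads of Bb minor (natural minor) are Bbm (i), Cdim (ii°), Db (III), Ebm (iv), Fm (v), Gb (VI), Ab (VII) — F minor is indeed v.

Bb minor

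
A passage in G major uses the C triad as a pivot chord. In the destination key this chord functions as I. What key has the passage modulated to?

The numeral I denotes a major triad on scale degree 1. With C on degree 1, the tonic of the new key is C.
Degree 1 carries a major triad in major keys, so the destination is C major.
Check: the diatonic triads of C major are C (I), Dm (ii), Em (iii), F (IV), G (V), Am (vi), Bdim (vii°) — C is indeed I.

C major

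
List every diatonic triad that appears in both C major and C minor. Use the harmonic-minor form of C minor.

G, Bdim

Triads in C major: C major (I), D minor (ii), E minor (iii), F major (IV), G major (V), A minor (vi), B diminished (vii°).
Triads in C minor (harmonic minor): C minor (i), D diminished (ii°), E♭ augmented (III+), F minor (iv), G major (V), A♭ major (VI), B diminished (vii°).
Shared triads with their functions: G major (V in C major, V in C minor); B diminished (vii° in C major, vii° in C minor).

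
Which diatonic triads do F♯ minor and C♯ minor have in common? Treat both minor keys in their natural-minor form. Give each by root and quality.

F♯m, A, C♯m, E

Triads in F♯ minor (natural minor): F♯m (i), G♯dim (ii°), A (III), Bm (iv), C♯m (v), D (VI), E (VII).
Triads in C♯ minor (natural minor): C♯m (i), D♯dim (ii°), E (III), F♯m (iv), G♯m (v), A (VI), B (VII).
Shared triads with their functions: F♯m (i in F♯ minor, iv in C♯ minor); A (III in F♯ minor, VI in C♯ minor); C♯m (v in F♯ minor, i in C♯ minor); E (VII in F♯ minor, III in C♯ minor).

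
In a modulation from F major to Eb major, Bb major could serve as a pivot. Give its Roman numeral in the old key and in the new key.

The scale of F major is F G A Bb C D E; Bb is degree 4, and the triad built there (Bb-D-F) is major, so it is IV.
The scale of Eb major is Eb F G Ab Bb C D; Bb is degree 5, and the triad built there (Bb-D-F) is major, so it is V.

IV in F major; V in Eb major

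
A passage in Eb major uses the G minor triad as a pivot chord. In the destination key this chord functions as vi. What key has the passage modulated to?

The numeral vi denotes a minor triad on scale degree 6. With G on degree 6, the tonic of the new key is Bb.
Degree 6 carries a minor triad in major keys, so the destination is Bb major.
Check: the diatonic triads of Bb major are Bb (I), Cm (ii), Dm (iii), Eb (IV), F (V), Gm (vi), Adim (vii°) — G minor is indeed vi.

Bb major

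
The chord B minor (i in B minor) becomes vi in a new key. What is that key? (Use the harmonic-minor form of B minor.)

The numeral vi denotes a minor triad on scale degree 6. With B on degree 6, the tonic of the new key is D.
Degree 6 carries a minor triad in major keys, so the destination is D major.
Check: the diatonic triads of D major are D (I), Em (ii), F#m (iii), G (IV), A (V), Bm (vi), C#dim (vii°) — B minor is indeed vi.

D major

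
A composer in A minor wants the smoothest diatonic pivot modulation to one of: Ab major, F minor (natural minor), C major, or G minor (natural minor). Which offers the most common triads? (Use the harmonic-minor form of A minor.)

Triads of A minor (harmonic minor): Am (i), Bdim (ii°), Caug (III+), Dm (iv), E (V), F (VI), G#dim (vii°).
Ab major shares 0: none.
F minor (natural minor) shares 0: none.
C major shares 4: Am, Bdim, Dm, F.
G minor (natural minor) shares 2: Dm, F.
The most common triads (4) are shared with C major.

C major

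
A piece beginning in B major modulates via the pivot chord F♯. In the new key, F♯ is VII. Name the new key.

The numeral VII denotes a major triad on scale degree 7. With F♯ on degree 7, the tonic of the new key is G♯.
Degree 7 carries a major triad in natural-minor keys, so the destination is G♯ minor.
Check: the diatonic triads of G♯ minor (natural minor) are G♯m (i), A♯dim (ii°), B (III), C♯m (iv), D♯m (v), E (VI), F♯ (VII) — F♯ is indeed VII.

G♯ minor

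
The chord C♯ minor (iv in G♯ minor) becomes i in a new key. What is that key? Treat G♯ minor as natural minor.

The numeral i denotes a minor triad on scale degree 1. With C♯ on degree 1, the tonic of the new key is C♯.
Degree 1 carries a minor triad in minor keys, so the destination is C♯ minor.
Check: the diatonic triads of C♯ minor (natural minor) are C♯m (i), D♯dim (ii°), E (III), F♯m (iv), G♯m (v), A (VI), B (VII) — C♯ minor is indeed i.

C♯ minor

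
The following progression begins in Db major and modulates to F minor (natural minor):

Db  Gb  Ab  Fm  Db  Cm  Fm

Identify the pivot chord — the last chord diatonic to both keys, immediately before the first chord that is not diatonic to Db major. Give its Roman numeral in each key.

Db — I in Db major, VI in F minor

Chords diatonic to Db major: Db, Ebm, Fm, Gb, Ab, Bbm, Cdim.
Reading the progression, the first chord not in that set is Cm, so the modulation leaves Db major there.
The chord immediately before Cm is Db, which is diatonic to both keys: I in Db major and VI in F minor.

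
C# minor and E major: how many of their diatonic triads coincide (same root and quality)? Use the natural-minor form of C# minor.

Diatonic triads of C# minor (natural minor): C#m (i), D#dim (ii°), E (III), F#m (iv), G#m (v), A (VI), B (VII).
Diatonic triads of E major: E (I), F#m (ii), G#m (iii), A (IV), B (V), C#m (vi), D#dim (vii°).
Matching root and quality in both lists: C#m, D#dim, E, F#m, G#m, A, B.
That gives 7 common triads.

7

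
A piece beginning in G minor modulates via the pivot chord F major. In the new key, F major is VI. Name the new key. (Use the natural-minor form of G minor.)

The numeral VI denotes a major triad on scale degree 6. With F on degree 6, the tonic of the new key is A.
Degree 6 carries a major triad in minor keys, so the destination is A minor.
Check: the diatonic triads of A minor (natural minor) are Am (i), Bdim (ii°), C (III), Dm (iv), Em (v), F (VI), G (VII) — F major is indeed VI.

A minor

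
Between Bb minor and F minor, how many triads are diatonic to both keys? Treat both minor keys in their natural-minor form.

4

Diatonic triads of Bb minor (natural minor): Bbm (i), Cdim (ii°), Db (III), Ebm (iv), Fm (v), Gb (VI), Ab (VII).
Diatonic triads of F minor (natural minor): Fm (i), Gdim (ii°), Ab (III), Bbm (iv), Cm (v), Db (VI), Eb (VII).
Matching root and quality in both lists: Bbm, Db, Fm, Ab.
That gives 4 common triads.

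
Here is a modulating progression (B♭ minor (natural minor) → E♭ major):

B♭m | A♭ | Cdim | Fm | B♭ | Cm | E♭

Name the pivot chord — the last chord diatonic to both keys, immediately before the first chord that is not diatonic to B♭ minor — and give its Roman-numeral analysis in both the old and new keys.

Chords diatonic to B♭ minor: B♭m, Cdim, D♭, E♭m, Fm, G♭, A♭.
Reading the progression, the first chord not in that set is B♭, so the modulation leaves B♭ minor there.
The chord immediately before B♭ is Fm, which is diatonic to both keys: v in B♭ minor and ii in E♭ major.

Fm — v in B♭ minor, ii in E♭ major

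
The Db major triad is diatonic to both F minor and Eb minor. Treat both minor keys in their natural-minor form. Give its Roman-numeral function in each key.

The scale of F minor (natural minor) is F G Ab Bb C Db Eb; Db is degree 6, and the triad built there (Db-F-Ab) is major, so it is VI.
The scale of Eb minor (natural minor) is Eb F Gb Ab Bb Cb Db; Db is degree 7, and the triad built there (Db-F-Ab) is major, so it is VII.

VI in F minor; VII in Eb minor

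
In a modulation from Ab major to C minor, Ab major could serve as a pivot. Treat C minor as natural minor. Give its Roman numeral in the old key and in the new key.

The scale of Ab major is Ab Bb C Db Eb F G; Ab is degree 1, and the triad built there (Ab-C-Eb) is major, so it is I.
The scale of C minor (natural minor) is C D Eb F G Ab Bb; Ab is degree 6, and the triad built there (Ab-C-Eb) is major, so it is VI.

I in Ab major; VI in C minor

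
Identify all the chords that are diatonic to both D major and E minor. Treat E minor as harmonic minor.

Triads in D major: D (I), Em (ii), F#m (iii), G (IV), A (V), Bm (vi), C#dim (vii°).
Triads in E minor (harmonic minor): Em (i), F#dim (ii°), Gaug (III+), Am (iv), B (V), C (VI), D#dim (vii°).
Shared triads with their functions: Em (ii in D major, i in E minor).

Em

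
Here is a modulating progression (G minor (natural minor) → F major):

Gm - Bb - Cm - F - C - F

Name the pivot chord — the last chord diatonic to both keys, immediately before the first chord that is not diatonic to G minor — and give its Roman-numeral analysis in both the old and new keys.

Chords diatonic to G minor: Gm, Adim, Bb, Cm, Dm, Eb, F.
Reading the progression, the first chord not in that set is C, so the modulation leaves G minor there.
The chord immediately before C is F, which is diatonic to both keys: VII in G minor and I in F major.

F — VII in G minor, I in F major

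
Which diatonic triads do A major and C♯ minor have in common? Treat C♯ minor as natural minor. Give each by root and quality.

Triads in A major: A (I), Bm (ii), C♯m (iii), D (IV), E (V), F♯m (vi), G♯dim (vii°).
Triads in C♯ minor (natural minor): C♯m (i), D♯dim (ii°), E (III), F♯m (iv), G♯m (v), A (VI), B (VII).
Shared triads with their functions: A (I in A major, VI in C♯ minor); C♯m (iii in A major, i in C♯ minor); E (V in A major, III in C♯ minor); F♯m (vi in A major, iv in C♯ minor).

A, C♯m, E, F♯m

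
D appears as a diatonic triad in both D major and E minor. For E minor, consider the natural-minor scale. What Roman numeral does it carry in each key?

The scale of D major is D E F# G A B C#; D is degree 1, and the triad built there (D-F#-A) is major, so it is I.
The scale of E minor (natural minor) is E F# G A B C D; D is degree 7, and the triad built there (D-F#-A) is major, so it is VII.

I in D major; VII in E minor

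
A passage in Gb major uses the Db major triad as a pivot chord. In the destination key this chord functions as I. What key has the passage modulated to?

The numeral I denotes a major triad on scale degree 1. With Db on degree 1, the tonic of the new key is Db.
Degree 1 carries a major triad in major keys, so the destination is Db major.
Check: the diatonic triads of Db major are Db (I), Ebm (ii), Fm (iii), Gb (IV), Ab (V), Bbm (vi), Cdim (vii°) — Db major is indeed I.

Db major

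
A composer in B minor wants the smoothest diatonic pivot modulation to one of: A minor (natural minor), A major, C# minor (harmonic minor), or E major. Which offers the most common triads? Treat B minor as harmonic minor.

Triads of B minor (harmonic minor): B minor (i), C# diminished (ii°), D augmented (III+), E minor (iv), F# major (V), G major (VI), A# diminished (vii°).
A minor (natural minor) shares 2: Em, G.
A major shares 1: Bm.
C# minor (harmonic minor) shares 0: none.
E major shares 0: none.
The most common triads (2) are shared with A minor.

A minor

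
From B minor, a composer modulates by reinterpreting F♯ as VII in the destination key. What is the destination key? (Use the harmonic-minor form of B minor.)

The numeral VII denotes a major triad on scale degree 7. With F♯ on degree 7, the tonic of the new key is G♯.
Degree 7 carries a major triad in natural-minor keys, so the destination is G♯ minor.
Check: the diatonic triads of G♯ minor (natural minor) are G♯m (i), A♯dim (ii°), B (III), C♯m (iv), D♯m (v), E (VI), F♯ (VII) — F♯ is indeed VII.

G♯ minor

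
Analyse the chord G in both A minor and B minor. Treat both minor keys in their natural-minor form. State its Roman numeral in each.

The scale of A minor (natural minor) is A B C D E F G; G is degree 7, and the triad built there (G-B-D) is major, so it is VII.
The scale of B minor (natural minor) is B C# D E F# G A; G is degree 6, and the triad built there (G-B-D) is major, so it is VI.

VII in A minor; VI in B minor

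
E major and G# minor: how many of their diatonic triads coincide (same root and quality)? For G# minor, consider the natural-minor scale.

4

Diatonic triads of E major: E major (I), F# minor (ii), G# minor (iii), A major (IV), B major (V), C# minor (vi), D# diminished (vii°).
Diatonic triads of G# minor (natural minor): G# minor (i), A# diminished (ii°), B major (III), C# minor (iv), D# minor (v), E major (VI), F# major (VII).
Matching root and quality in both lists: E major, G# minor, B major, C# minor.
That gives 4 common triads.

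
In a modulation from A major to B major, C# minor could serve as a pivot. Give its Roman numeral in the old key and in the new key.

The scale of A major is A B C# D E F# G#; C# is degree 3, and the triad built there (C#-E-G#) is minor, so it is iii.
The scale of B major is B C# D# E F# G# A#; C# is degree 2, and the triad built there (C#-E-G#) is minor, so it is ii.

iii in A major; ii in B major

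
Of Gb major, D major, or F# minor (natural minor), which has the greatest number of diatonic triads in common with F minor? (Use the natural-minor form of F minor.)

Triads of F minor (natural minor): F minor (i), G diminished (ii°), Ab major (III), Bb minor (iv), C minor (v), Db major (VI), Eb major (VII).
Gb major shares 2: Bbm, Db.
D major shares 0: none.
F# minor (natural minor) shares 0: none.
The most common triads (2) are shared with Gb major.

Gb major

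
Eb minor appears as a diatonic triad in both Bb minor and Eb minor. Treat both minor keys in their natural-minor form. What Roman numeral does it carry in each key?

iv in Bb minor; i in Eb minor

The scale of Bb minor (natural minor) is Bb C Db Eb F Gb Ab; Eb is degree 4, and the triad built there (Eb-Gb-Bb) is minor, so it is iv.
The scale of Eb minor (natural minor) is Eb F Gb Ab Bb Cb Db; Eb is degree 1, and the triad built there (Eb-Gb-Bb) is minor, so it is i.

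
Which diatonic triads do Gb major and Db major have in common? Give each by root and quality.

Triads in Gb major: Gb (I), Abm (ii), Bbm (iii), Cb (IV), Db (V), Ebm (vi), Fdim (vii°).
Triads in Db major: Db (I), Ebm (ii), Fm (iii), Gb (IV), Ab (V), Bbm (vi), Cdim (vii°).
Shared triads with their functions: Gb (I in Gb major, IV in Db major); Bbm (iii in Gb major, vi in Db major); Db (V in Gb major, I in Db major); Ebm (vi in Gb major, ii in Db major).

Gb, Bbm, Db, Ebm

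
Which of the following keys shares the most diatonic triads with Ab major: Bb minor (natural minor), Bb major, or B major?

Triads of Ab major: Ab (I), Bbm (ii), Cm (iii), Db (IV), Eb (V), Fm (vi), Gdim (vii°).
Bb minor (natural minor) shares 4: Ab, Bbm, Db, Fm.
Bb major shares 2: Cm, Eb.
B major shares 0: none.
The most common triads (4) are shared with Bb minor.

Bb minor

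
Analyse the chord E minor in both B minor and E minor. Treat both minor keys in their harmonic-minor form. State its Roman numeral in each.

iv in B minor; i in E minor

The scale of B minor (harmonic minor) is B C♯ D E F♯ G A♯; E is degree 4, and the triad built there (E-G-B) is minor, so it is iv.
The scale of E minor (harmonic minor) is E F♯ G A B C D♯; E is degree 1, and the triad built there (E-G-B) is minor, so it is i.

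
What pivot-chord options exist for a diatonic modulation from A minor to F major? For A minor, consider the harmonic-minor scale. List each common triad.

Am, Dm, F

Triads in A minor (harmonic minor): Am (i), Bdim (ii°), Caug (III+), Dm (iv), E (V), F (VI), G#dim (vii°).
Triads in F major: F (I), Gm (ii), Am (iii), Bb (IV), C (V), Dm (vi), Edim (vii°).
Shared triads with their functions: Am (i in A minor, iii in F major); Dm (iv in A minor, vi in F major); F (VI in A minor, I in F major).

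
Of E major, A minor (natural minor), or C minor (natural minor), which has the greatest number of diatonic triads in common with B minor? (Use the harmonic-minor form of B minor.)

A minor

Triads of B minor (harmonic minor): B minor (i), C# diminished (ii°), D augmented (III+), E minor (iv), F# major (V), G major (VI), A# diminished (vii°).
E major shares 0: none.
A minor (natural minor) shares 2: Em, G.
C minor (natural minor) shares 0: none.
The most common triads (2) are shared with A minor.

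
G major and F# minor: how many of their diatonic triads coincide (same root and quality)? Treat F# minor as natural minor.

Diatonic triads of G major: G major (I), A minor (ii), B minor (iii), C major (IV), D major (V), E minor (vi), F# diminished (vii°).
Diatonic triads of F# minor (natural minor): F# minor (i), G# diminished (ii°), A major (III), B minor (iv), C# minor (v), D major (VI), E major (VII).
Matching root and quality in both lists: B minor, D major.
That gives 2 common triads.

2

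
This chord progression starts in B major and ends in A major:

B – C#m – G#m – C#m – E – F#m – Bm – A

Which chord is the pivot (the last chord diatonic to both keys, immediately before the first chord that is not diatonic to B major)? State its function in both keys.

E — IV in B major, V in A major

Chords diatonic to B major: B, C#m, D#m, E, F#, G#m, A#dim.
Reading the progression, the first chord not in that set is F#m, so the modulation leaves B major there.
The chord immediately before F#m is E, which is diatonic to both keys: IV in B major and V in A major.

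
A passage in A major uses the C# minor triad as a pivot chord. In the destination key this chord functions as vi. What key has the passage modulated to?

The numeral vi denotes a minor triad on scale degree 6. With C# on degree 6, the tonic of the new key is E.
Degree 6 carries a minor triad in major keys, so the destination is E major.
Check: the diatonic triads of E major are E (I), F#m (ii), G#m (iii), A (IV), B (V), C#m (vi), D#dim (vii°) — C# minor is indeed vi.

E major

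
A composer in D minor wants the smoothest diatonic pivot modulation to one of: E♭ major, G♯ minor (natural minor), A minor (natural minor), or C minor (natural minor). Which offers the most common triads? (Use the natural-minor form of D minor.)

A minor

Triads of D minor (natural minor): D minor (i), E diminished (ii°), F major (III), G minor (iv), A minor (v), B♭ major (VI), C major (VII).
E♭ major shares 2: Gm, B♭.
G♯ minor (natural minor) shares 0: none.
A minor (natural minor) shares 4: Dm, F, Am, C.
C minor (natural minor) shares 2: Gm, B♭.
The most common triads (4) are shared with A minor.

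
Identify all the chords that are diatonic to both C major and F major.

Triads in C major: C (I), Dm (ii), Em (iii), F (IV), G (V), Am (vi), Bdim (vii°).
Triads in F major: F (I), Gm (ii), Am (iii), Bb (IV), C (V), Dm (vi), Edim (vii°).
Shared triads with their functions: C (I in C major, V in F major); Dm (ii in C major, vi in F major); F (IV in C major, I in F major); Am (vi in C major, iii in F major).

C, Dm, F, Am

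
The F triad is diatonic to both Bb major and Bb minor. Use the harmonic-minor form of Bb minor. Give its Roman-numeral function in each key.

V in Bb major; V in Bb minor

The scale of Bb major is Bb C D Eb F G A; F is degree 5, and the triad built there (F-A-C) is major, so it is V.
The scale of Bb minor (harmonic minor) is Bb C Db Eb F Gb A; F is degree 5, and the triad built there (F-A-C) is major, so it is V.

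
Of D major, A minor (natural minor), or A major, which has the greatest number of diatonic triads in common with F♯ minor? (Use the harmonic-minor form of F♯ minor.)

Triads of F♯ minor (harmonic minor): F♯ minor (i), G♯ diminished (ii°), A augmented (III+), B minor (iv), C♯ major (V), D major (VI), E♯ diminished (vii°).
D major shares 3: F♯m, Bm, D.
A minor (natural minor) shares 0: none.
A major shares 4: F♯m, G♯dim, Bm, D.
The most common triads (4) are shared with A major.

A major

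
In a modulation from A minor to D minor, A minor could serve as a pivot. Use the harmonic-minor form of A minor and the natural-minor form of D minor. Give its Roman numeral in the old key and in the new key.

The scale of A minor (harmonic minor) is A B C D E F G#; A is degree 1, and the triad built there (A-C-E) is minor, so it is i.
The scale of D minor (natural minor) is D E F G A Bb C; A is degree 5, and the triad built there (A-C-E) is minor, so it is v.

i in A minor; v in D minor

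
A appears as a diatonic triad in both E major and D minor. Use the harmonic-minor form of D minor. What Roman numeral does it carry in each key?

The scale of E major is E F# G# A B C# D#; A is degree 4, and the triad built there (A-C#-E) is major, so it is IV.
The scale of D minor (harmonic minor) is D E F G A Bb C#; A is degree 5, and the triad built there (A-C#-E) is major, so it is V.

IV in E major; V in D minor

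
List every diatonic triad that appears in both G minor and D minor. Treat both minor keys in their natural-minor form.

Triads in G minor (natural minor): Gm (i), Adim (ii°), Bb (III), Cm (iv), Dm (v), Eb (VI), F (VII).
Triads in D minor (natural minor): Dm (i), Edim (ii°), F (III), Gm (iv), Am (v), Bb (VI), C (VII).
Shared triads with their functions: Gm (i in G minor, iv in D minor); Bb (III in G minor, VI in D minor); Dm (v in G minor, i in D minor); F (VII in G minor, III in D minor).

Gm, Bb, Dm, F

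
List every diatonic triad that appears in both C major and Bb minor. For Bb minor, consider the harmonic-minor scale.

Triads in C major: C (I), Dm (ii), Em (iii), F (IV), G (V), Am (vi), Bdim (vii°).
Triads in Bb minor (harmonic minor): Bbm (i), Cdim (ii°), Dbaug (III+), Ebm (iv), F (V), Gb (VI), Adim (vii°).
Shared triads with their functions: F (IV in C major, V in Bb minor).

F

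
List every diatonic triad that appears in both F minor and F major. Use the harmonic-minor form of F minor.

Triads in F minor (harmonic minor): F minor (i), G diminished (ii°), Ab augmented (III+), Bb minor (iv), C major (V), Db major (VI), E diminished (vii°).
Triads in F major: F major (I), G minor (ii), A minor (iii), Bb major (IV), C major (V), D minor (vi), E diminished (vii°).
Shared triads with their functions: C major (V in F minor, V in F major); E diminished (vii° in F minor, vii° in F major).

C, Edim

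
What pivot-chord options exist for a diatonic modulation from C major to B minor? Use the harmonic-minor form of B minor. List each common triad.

Em, G

Triads in C major: C major (I), D minor (ii), E minor (iii), F major (IV), G major (V), A minor (vi), B diminished (vii°).
Triads in B minor (harmonic minor): B minor (i), C# diminished (ii°), D augmented (III+), E minor (iv), F# major (V), G major (VI), A# diminished (vii°).
Shared triads with their functions: E minor (iii in C major, iv in B minor); G major (V in C major, VI in B minor).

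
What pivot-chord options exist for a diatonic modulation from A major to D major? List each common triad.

A, Bm, D, F#m

Triads in A major: A (I), Bm (ii), C#m (iii), D (IV), E (V), F#m (vi), G#dim (vii°).
Triads in D major: D (I), Em (ii), F#m (iii), G (IV), A (V), Bm (vi), C#dim (vii°).
Shared triads with their functions: A (I in A major, V in D major); Bm (ii in A major, vi in D major); D (IV in A major, I in D major); F#m (vi in A major, iii in D major).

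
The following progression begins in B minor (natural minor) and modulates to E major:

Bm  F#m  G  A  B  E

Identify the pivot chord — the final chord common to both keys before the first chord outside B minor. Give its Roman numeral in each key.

A — VII in B minor, IV in E major

Chords diatonic to B minor: Bm, C#dim, D, Em, F#m, G, A.
Reading the progression, the first chord not in that set is B, so the modulation leaves B minor there.
The chord immediately before B is A, which is diatonic to both keys: VII in B minor and IV in E major.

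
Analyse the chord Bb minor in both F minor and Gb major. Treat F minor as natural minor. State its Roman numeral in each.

The scale of F minor (natural minor) is F G Ab Bb C Db Eb; Bb is degree 4, and the triad built there (Bb-Db-F) is minor, so it is iv.
The scale of Gb major is Gb Ab Bb Cb Db Eb F; Bb is degree 3, and the triad built there (Bb-Db-F) is minor, so it is iii.

iv in F minor; iii in Gb major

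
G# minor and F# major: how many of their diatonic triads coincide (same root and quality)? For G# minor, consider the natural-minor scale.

Diatonic triads of G# minor (natural minor): G#m (i), A#dim (ii°), B (III), C#m (iv), D#m (v), E (VI), F# (VII).
Diatonic triads of F# major: F# (I), G#m (ii), A#m (iii), B (IV), C# (V), D#m (vi), E#dim (vii°).
Matching root and quality in both lists: G#m, B, D#m, F#.
That gives 4 common triads.

4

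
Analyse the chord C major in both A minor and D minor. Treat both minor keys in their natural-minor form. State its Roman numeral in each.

The scale of A minor (natural minor) is A B C D E F G; C is degree 3, and the triad built there (C-E-G) is major, so it is III.
The scale of D minor (natural minor) is D E F G A B♭ C; C is degree 7, and the triad built there (C-E-G) is major, so it is VII.

III in A minor; VII in D minor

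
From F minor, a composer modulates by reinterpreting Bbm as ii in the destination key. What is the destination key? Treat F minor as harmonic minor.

The numeral ii denotes a minor triad on scale degree 2. With Bb on degree 2, the tonic of the new key is Ab.
Degree 2 carries a minor triad in major keys, so the destination is Ab major.
Check: the diatonic triads of Ab major are Ab (I), Bbm (ii), Cm (iii), Db (IV), Eb (V), Fm (vi), Gdim (vii°) — Bbm is indeed ii.

Ab major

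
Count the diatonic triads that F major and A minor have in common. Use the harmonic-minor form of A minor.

Diatonic triads of F major: F (I), Gm (ii), Am (iii), Bb (IV), C (V), Dm (vi), Edim (vii°).
Diatonic triads of A minor (harmonic minor): Am (i), Bdim (ii°), Caug (III+), Dm (iv), E (V), F (VI), G#dim (vii°).
Matching root and quality in both lists: F, Am, Dm.
That gives 3 common triads.

3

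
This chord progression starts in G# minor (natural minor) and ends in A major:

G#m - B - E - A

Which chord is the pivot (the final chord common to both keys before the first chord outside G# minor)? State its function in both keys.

Chords diatonic to G# minor: G#m, A#dim, B, C#m, D#m, E, F#.
Reading the progression, the first chord not in that set is A, so the modulation leaves G# minor there.
The chord immediately before A is E, which is diatonic to both keys: VI in G# minor and V in A major.

E — VI in G# minor, V in A major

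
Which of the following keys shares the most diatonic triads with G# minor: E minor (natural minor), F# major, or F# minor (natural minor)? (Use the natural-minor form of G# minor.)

F# major

Triads of G# minor (natural minor): G#m (i), A#dim (ii°), B (III), C#m (iv), D#m (v), E (VI), F# (VII).
E minor (natural minor) shares 0: none.
F# major shares 4: G#m, B, D#m, F#.
F# minor (natural minor) shares 2: C#m, E.
The most common triads (4) are shared with F# major.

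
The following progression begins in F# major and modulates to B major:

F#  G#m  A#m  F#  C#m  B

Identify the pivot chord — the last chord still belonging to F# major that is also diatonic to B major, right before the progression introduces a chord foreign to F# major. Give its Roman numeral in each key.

F# — I in F# major, V in B major

Chords diatonic to F# major: F#, G#m, A#m, B, C#, D#m, E#dim.
Reading the progression, the first chord not in that set is C#m, so the modulation leaves F# major there.
The chord immediately before C#m is F#, which is diatonic to both keys: I in F# major and V in B major.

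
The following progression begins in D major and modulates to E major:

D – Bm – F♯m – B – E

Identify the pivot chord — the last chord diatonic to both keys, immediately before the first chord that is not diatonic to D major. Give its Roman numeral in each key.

F♯m — iii in D major, ii in E major

Chords diatonic to D major: D, Em, F♯m, G, A, Bm, C♯dim.
Reading the progression, the first chord not in that set is B, so the modulation leaves D major there.
The chord immediately before B is F♯m, which is diatonic to both keys: iii in D major and ii in E major.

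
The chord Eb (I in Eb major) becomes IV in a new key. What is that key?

Bb major

The numeral IV denotes a major triad on scale degree 4. With Eb on degree 4, the tonic of the new key is Bb.
Degree 4 carries a major triad in major keys, so the destination is Bb major.
Check: the diatonic triads of Bb major are Bb (I), Cm (ii), Dm (iii), Eb (IV), F (V), Gm (vi), Adim (vii°) — Eb is indeed IV.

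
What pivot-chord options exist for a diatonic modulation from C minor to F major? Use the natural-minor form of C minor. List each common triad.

Gm, B♭

Triads in C minor (natural minor): Cm (i), Ddim (ii°), E♭ (III), Fm (iv), Gm (v), A♭ (VI), B♭ (VII).
Triads in F major: F (I), Gm (ii), Am (iii), B♭ (IV), C (V), Dm (vi), Edim (vii°).
Shared triads with their functions: Gm (v in C minor, ii in F major); B♭ (VII in C minor, IV in F major).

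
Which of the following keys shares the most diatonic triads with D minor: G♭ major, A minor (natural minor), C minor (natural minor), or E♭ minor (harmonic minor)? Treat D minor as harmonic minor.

Triads of D minor (harmonic minor): Dm (i), Edim (ii°), Faug (III+), Gm (iv), A (V), B♭ (VI), C♯dim (vii°).
G♭ major shares 0: none.
A minor (natural minor) shares 1: Dm.
C minor (natural minor) shares 2: Gm, B♭.
E♭ minor (harmonic minor) shares 1: B♭.
The most common triads (2) are shared with C minor.

C minor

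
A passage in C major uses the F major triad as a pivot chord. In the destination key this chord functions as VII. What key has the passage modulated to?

The numeral VII denotes a major triad on scale degree 7. With F on degree 7, the tonic of the new key is G.
Degree 7 carries a major triad in natural-minor keys, so the destination is G minor.
Check: the diatonic triads of G minor (natural minor) are Gm (i), Adim (ii°), Bb (III), Cm (iv), Dm (v), Eb (VI), F (VII) — F major is indeed VII.

G minor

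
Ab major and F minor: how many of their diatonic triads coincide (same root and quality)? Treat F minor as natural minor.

Diatonic triads of Ab major: Ab (I), Bbm (ii), Cm (iii), Db (IV), Eb (V), Fm (vi), Gdim (vii°).
Diatonic triads of F minor (natural minor): Fm (i), Gdim (ii°), Ab (III), Bbm (iv), Cm (v), Db (VI), Eb (VII).
Matching root and quality in both lists: Ab, Bbm, Cm, Db, Eb, Fm, Gdim.
That gives 7 common triads.

7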